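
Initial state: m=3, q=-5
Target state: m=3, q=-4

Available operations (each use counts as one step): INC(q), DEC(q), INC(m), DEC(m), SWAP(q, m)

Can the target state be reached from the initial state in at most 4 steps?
Yes

Path (1 step): INC(q)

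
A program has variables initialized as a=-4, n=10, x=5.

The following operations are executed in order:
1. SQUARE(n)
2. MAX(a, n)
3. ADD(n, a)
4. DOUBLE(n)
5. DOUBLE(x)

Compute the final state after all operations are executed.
{a: 100, n: 400, x: 10}

Step-by-step execution:
Initial: a=-4, n=10, x=5
After step 1 (SQUARE(n)): a=-4, n=100, x=5
After step 2 (MAX(a, n)): a=100, n=100, x=5
After step 3 (ADD(n, a)): a=100, n=200, x=5
After step 4 (DOUBLE(n)): a=100, n=400, x=5
After step 5 (DOUBLE(x)): a=100, n=400, x=10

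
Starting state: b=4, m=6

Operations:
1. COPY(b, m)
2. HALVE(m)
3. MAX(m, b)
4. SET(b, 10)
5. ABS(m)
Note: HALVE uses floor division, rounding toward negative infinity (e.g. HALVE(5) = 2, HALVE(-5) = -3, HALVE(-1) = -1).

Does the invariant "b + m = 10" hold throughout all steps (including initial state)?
No, violated after step 1

The invariant is violated after step 1.

State at each step:
Initial: b=4, m=6
After step 1: b=6, m=6
After step 2: b=6, m=3
After step 3: b=6, m=6
After step 4: b=10, m=6
After step 5: b=10, m=6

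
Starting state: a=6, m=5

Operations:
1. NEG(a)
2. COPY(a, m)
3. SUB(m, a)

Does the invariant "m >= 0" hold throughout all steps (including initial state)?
Yes

The invariant holds at every step.

State at each step:
Initial: a=6, m=5
After step 1: a=-6, m=5
After step 2: a=5, m=5
After step 3: a=5, m=0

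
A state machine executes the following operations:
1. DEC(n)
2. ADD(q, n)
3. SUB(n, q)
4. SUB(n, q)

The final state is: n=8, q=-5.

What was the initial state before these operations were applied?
n=-1, q=-3

Working backwards:
Final state: n=8, q=-5
Before step 4 (SUB(n, q)): n=3, q=-5
Before step 3 (SUB(n, q)): n=-2, q=-5
Before step 2 (ADD(q, n)): n=-2, q=-3
Before step 1 (DEC(n)): n=-1, q=-3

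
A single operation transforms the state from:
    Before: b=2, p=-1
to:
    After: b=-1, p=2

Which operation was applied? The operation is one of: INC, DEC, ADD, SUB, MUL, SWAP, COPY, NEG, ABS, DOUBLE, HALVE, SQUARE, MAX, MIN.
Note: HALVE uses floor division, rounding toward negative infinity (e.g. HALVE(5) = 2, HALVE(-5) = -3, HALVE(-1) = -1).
SWAP(b, p)

Analyzing the change:
Before: b=2, p=-1
After: b=-1, p=2
Variable b changed from 2 to -1
Variable p changed from -1 to 2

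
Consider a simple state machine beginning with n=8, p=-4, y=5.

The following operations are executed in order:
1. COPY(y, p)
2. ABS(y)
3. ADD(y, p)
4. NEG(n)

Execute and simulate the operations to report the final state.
{n: -8, p: -4, y: 0}

Step-by-step execution:
Initial: n=8, p=-4, y=5
After step 1 (COPY(y, p)): n=8, p=-4, y=-4
After step 2 (ABS(y)): n=8, p=-4, y=4
After step 3 (ADD(y, p)): n=8, p=-4, y=0
After step 4 (NEG(n)): n=-8, p=-4, y=0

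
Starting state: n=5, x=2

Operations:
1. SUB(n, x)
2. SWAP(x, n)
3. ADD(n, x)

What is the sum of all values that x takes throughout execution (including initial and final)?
10

Values of x at each step:
Initial: x = 2
After step 1: x = 2
After step 2: x = 3
After step 3: x = 3
Sum = 2 + 2 + 3 + 3 = 10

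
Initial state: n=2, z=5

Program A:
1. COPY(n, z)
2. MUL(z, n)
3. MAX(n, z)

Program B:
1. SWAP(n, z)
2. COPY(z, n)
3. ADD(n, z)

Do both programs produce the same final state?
No

Program A final state: n=25, z=25
Program B final state: n=10, z=5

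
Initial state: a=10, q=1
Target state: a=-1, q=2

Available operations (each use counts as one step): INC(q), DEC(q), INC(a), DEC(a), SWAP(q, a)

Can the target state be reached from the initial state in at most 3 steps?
No

The target state cannot be reached within 3 steps.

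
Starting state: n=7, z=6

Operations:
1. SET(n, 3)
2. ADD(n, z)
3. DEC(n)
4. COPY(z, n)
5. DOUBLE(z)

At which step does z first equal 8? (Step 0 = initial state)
Step 4

Tracing z:
Initial: z = 6
After step 1: z = 6
After step 2: z = 6
After step 3: z = 6
After step 4: z = 8 ← first occurrence
After step 5: z = 16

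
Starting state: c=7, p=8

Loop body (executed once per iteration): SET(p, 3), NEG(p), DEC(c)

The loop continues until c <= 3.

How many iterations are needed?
4

Tracing iterations:
Initial: c=7, p=8
After iteration 1: c=6, p=-3
After iteration 2: c=5, p=-3
After iteration 3: c=4, p=-3
After iteration 4: c=3, p=-3
c <= 3 now holds, so the loop exits after 4 iterations.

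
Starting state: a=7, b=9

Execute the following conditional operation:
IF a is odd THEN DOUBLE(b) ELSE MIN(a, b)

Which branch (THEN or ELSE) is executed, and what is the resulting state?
Branch: THEN, Final state: a=7, b=18

Evaluating condition: a is odd
Condition is True, so THEN branch executes
After DOUBLE(b): a=7, b=18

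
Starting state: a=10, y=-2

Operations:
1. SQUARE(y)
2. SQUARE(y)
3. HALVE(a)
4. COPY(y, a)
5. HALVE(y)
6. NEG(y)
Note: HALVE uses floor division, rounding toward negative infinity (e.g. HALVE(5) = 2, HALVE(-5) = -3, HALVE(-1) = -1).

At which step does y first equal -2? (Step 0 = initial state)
Step 0

Tracing y:
Initial: y = -2 ← first occurrence
After step 1: y = 4
After step 2: y = 16
After step 3: y = 16
After step 4: y = 5
After step 5: y = 2
After step 6: y = -2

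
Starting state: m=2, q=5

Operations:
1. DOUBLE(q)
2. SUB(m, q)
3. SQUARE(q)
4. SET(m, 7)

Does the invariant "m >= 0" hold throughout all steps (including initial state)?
No, violated after step 2

The invariant is violated after step 2.

State at each step:
Initial: m=2, q=5
After step 1: m=2, q=10
After step 2: m=-8, q=10
After step 3: m=-8, q=100
After step 4: m=7, q=100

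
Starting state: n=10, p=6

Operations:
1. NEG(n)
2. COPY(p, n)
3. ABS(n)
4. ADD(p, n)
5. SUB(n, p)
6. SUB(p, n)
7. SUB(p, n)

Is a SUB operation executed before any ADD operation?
No

First SUB: step 5
First ADD: step 4
Since 5 > 4, ADD comes first.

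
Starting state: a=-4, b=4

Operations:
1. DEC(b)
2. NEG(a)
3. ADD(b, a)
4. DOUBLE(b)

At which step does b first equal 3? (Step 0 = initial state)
Step 1

Tracing b:
Initial: b = 4
After step 1: b = 3 ← first occurrence
After step 2: b = 3
After step 3: b = 7
After step 4: b = 14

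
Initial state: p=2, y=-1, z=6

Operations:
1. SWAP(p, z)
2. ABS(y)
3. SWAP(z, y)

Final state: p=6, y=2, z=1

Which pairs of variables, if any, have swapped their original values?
None

Comparing initial and final values:
y: -1 → 2
p: 2 → 6
z: 6 → 1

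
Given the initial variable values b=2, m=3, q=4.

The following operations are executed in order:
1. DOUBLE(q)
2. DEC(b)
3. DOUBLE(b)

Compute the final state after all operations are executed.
{b: 2, m: 3, q: 8}

Step-by-step execution:
Initial: b=2, m=3, q=4
After step 1 (DOUBLE(q)): b=2, m=3, q=8
After step 2 (DEC(b)): b=1, m=3, q=8
After step 3 (DOUBLE(b)): b=2, m=3, q=8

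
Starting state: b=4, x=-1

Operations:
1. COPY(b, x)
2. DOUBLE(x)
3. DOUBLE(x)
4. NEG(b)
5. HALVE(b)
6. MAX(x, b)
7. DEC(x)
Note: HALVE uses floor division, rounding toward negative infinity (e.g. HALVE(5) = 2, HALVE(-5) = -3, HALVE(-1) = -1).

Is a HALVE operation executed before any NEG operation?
No

First HALVE: step 5
First NEG: step 4
Since 5 > 4, NEG comes first.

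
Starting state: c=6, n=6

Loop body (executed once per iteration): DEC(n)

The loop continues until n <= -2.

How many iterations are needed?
8

Tracing iterations:
Initial: c=6, n=6
After iteration 1: c=6, n=5
After iteration 2: c=6, n=4
After iteration 3: c=6, n=3
After iteration 4: c=6, n=2
After iteration 5: c=6, n=1
After iteration 6: c=6, n=0
After iteration 7: c=6, n=-1
After iteration 8: c=6, n=-2
n <= -2 now holds, so the loop exits after 8 iterations.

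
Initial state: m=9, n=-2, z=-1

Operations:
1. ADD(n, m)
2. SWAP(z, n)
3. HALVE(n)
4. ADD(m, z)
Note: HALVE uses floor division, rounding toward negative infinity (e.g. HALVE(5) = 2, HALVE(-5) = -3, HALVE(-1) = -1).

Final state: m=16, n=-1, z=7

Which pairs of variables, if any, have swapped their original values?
None

Comparing initial and final values:
z: -1 → 7
n: -2 → -1
m: 9 → 16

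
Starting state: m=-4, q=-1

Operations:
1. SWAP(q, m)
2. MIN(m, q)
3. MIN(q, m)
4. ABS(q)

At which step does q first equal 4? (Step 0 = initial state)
Step 4

Tracing q:
Initial: q = -1
After step 1: q = -4
After step 2: q = -4
After step 3: q = -4
After step 4: q = 4 ← first occurrence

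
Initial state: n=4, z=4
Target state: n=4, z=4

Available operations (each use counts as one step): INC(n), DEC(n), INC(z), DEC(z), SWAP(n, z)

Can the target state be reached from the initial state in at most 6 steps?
Yes

Path (0 steps): 0 steps (already at target)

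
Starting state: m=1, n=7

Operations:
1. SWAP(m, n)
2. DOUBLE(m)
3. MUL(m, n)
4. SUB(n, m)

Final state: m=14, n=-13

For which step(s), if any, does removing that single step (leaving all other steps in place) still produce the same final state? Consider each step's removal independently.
Step(s) 3

Testing removal of each single step:
Without step 1: final = m=14, n=-7 (different)
Without step 2: final = m=7, n=-6 (different)
Without step 3: final = m=14, n=-13 (same)
Without step 4: final = m=14, n=1 (different)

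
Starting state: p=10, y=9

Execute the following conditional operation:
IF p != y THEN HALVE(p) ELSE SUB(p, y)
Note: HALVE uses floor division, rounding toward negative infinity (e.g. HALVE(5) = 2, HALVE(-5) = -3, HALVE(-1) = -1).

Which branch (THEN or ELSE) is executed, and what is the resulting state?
Branch: THEN, Final state: p=5, y=9

Evaluating condition: p != y
p = 10, y = 9
Condition is True, so THEN branch executes
After HALVE(p): p=5, y=9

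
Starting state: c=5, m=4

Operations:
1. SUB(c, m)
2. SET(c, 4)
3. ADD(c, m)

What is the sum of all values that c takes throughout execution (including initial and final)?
18

Values of c at each step:
Initial: c = 5
After step 1: c = 1
After step 2: c = 4
After step 3: c = 8
Sum = 5 + 1 + 4 + 8 = 18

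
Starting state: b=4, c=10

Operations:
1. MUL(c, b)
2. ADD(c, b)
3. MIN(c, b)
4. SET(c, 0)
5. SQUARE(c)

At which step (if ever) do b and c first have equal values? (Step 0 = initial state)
Step 3

b and c first become equal after step 3.

Comparing values at each step:
Initial: b=4, c=10
After step 1: b=4, c=40
After step 2: b=4, c=44
After step 3: b=4, c=4 ← equal!
After step 4: b=4, c=0
After step 5: b=4, c=0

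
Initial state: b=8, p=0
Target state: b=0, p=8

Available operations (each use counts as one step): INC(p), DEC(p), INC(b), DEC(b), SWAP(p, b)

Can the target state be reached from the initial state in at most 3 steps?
Yes

Path (1 step): SWAP(p, b)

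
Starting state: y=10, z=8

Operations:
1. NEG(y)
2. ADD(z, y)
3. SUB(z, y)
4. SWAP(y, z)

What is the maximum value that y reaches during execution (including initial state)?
10

Values of y at each step:
Initial: y = 10 ← maximum
After step 1: y = -10
After step 2: y = -10
After step 3: y = -10
After step 4: y = 8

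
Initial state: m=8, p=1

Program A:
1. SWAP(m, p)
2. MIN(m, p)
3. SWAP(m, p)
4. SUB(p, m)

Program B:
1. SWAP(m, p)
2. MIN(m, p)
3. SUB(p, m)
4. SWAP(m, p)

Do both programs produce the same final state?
No

Program A final state: m=8, p=-7
Program B final state: m=7, p=1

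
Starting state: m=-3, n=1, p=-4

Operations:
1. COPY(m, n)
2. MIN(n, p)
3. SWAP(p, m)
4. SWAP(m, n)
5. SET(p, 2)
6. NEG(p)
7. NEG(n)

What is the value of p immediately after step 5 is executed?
p = 2

Tracing p through execution:
Initial: p = -4
After step 1 (COPY(m, n)): p = -4
After step 2 (MIN(n, p)): p = -4
After step 3 (SWAP(p, m)): p = 1
After step 4 (SWAP(m, n)): p = 1
After step 5 (SET(p, 2)): p = 2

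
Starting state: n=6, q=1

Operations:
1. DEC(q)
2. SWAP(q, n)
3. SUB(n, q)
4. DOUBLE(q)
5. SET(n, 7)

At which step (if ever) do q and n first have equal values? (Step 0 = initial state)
Never

q and n never become equal during execution.

Comparing values at each step:
Initial: q=1, n=6
After step 1: q=0, n=6
After step 2: q=6, n=0
After step 3: q=6, n=-6
After step 4: q=12, n=-6
After step 5: q=12, n=7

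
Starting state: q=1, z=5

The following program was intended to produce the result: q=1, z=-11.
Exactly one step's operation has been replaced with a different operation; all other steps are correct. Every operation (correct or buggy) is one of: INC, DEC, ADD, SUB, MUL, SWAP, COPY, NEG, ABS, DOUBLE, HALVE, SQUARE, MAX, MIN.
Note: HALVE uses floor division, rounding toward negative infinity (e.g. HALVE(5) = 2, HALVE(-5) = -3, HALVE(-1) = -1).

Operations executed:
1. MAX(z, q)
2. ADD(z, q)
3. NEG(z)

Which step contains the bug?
Step 1

Trace with buggy code:
Initial: q=1, z=5
After step 1: q=1, z=5
After step 2: q=1, z=6
After step 3: q=1, z=-6
Actual final q=1, z=-6 ≠ expected q=1, z=-11.
Step 1 is the only position where a single-operation replacement can produce the expected result.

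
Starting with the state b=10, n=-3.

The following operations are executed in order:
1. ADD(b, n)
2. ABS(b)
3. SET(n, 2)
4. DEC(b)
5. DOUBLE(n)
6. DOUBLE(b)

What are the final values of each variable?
{b: 12, n: 4}

Step-by-step execution:
Initial: b=10, n=-3
After step 1 (ADD(b, n)): b=7, n=-3
After step 2 (ABS(b)): b=7, n=-3
After step 3 (SET(n, 2)): b=7, n=2
After step 4 (DEC(b)): b=6, n=2
After step 5 (DOUBLE(n)): b=6, n=4
After step 6 (DOUBLE(b)): b=12, n=4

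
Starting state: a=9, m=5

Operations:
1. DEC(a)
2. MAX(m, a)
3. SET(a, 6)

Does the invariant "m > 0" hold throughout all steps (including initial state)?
Yes

The invariant holds at every step.

State at each step:
Initial: a=9, m=5
After step 1: a=8, m=5
After step 2: a=8, m=8
After step 3: a=6, m=8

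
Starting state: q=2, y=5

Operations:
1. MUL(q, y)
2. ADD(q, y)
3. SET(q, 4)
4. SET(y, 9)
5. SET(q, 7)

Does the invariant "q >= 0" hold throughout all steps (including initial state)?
Yes

The invariant holds at every step.

State at each step:
Initial: q=2, y=5
After step 1: q=10, y=5
After step 2: q=15, y=5
After step 3: q=4, y=5
After step 4: q=4, y=9
After step 5: q=7, y=9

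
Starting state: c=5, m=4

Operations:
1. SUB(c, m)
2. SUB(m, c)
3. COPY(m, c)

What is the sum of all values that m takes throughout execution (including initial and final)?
12

Values of m at each step:
Initial: m = 4
After step 1: m = 4
After step 2: m = 3
After step 3: m = 1
Sum = 4 + 4 + 3 + 1 = 12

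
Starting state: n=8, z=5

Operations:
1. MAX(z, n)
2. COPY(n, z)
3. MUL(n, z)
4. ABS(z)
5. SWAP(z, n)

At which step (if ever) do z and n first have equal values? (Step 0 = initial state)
Step 1

z and n first become equal after step 1.

Comparing values at each step:
Initial: z=5, n=8
After step 1: z=8, n=8 ← equal!
After step 2: z=8, n=8 ← equal!
After step 3: z=8, n=64
After step 4: z=8, n=64
After step 5: z=64, n=8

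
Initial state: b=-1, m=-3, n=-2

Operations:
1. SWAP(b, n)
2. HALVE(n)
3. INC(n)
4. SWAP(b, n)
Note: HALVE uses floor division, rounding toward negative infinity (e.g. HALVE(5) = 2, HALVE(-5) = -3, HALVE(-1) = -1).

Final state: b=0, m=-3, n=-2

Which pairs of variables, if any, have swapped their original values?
None

Comparing initial and final values:
b: -1 → 0
m: -3 → -3
n: -2 → -2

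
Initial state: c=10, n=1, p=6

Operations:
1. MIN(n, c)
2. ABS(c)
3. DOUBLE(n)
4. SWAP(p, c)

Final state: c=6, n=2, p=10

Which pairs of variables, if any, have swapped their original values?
(c, p)

Comparing initial and final values:
c: 10 → 6
p: 6 → 10
n: 1 → 2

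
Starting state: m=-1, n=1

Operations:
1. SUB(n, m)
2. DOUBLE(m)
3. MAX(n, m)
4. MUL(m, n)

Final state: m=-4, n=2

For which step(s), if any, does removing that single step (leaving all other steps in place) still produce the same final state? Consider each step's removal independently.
Step(s) 3

Testing removal of each single step:
Without step 1: final = m=-2, n=1 (different)
Without step 2: final = m=-2, n=2 (different)
Without step 3: final = m=-4, n=2 (same)
Without step 4: final = m=-2, n=2 (different)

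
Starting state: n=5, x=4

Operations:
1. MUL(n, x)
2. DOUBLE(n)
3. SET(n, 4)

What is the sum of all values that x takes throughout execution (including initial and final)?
16

Values of x at each step:
Initial: x = 4
After step 1: x = 4
After step 2: x = 4
After step 3: x = 4
Sum = 4 + 4 + 4 + 4 = 16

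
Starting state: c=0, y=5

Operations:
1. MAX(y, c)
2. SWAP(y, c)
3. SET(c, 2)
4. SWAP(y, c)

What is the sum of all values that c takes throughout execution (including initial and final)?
7

Values of c at each step:
Initial: c = 0
After step 1: c = 0
After step 2: c = 5
After step 3: c = 2
After step 4: c = 0
Sum = 0 + 0 + 5 + 2 + 0 = 7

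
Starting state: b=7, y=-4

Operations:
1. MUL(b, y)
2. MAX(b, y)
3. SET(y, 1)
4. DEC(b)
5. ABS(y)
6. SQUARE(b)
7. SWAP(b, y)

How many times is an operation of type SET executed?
1

Counting SET operations:
Step 3: SET(y, 1) ← SET
Total: 1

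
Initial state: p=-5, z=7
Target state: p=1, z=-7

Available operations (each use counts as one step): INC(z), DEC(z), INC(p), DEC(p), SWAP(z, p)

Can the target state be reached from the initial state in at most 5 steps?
No

The target state cannot be reached within 5 steps.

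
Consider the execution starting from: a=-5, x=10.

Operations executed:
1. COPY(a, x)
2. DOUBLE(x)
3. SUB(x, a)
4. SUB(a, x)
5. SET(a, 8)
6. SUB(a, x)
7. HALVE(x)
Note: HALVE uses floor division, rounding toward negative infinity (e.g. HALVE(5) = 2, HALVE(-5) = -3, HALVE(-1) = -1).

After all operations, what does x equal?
x = 5

Tracing execution:
Step 1: COPY(a, x) → x = 10
Step 2: DOUBLE(x) → x = 20
Step 3: SUB(x, a) → x = 10
Step 4: SUB(a, x) → x = 10
Step 5: SET(a, 8) → x = 10
Step 6: SUB(a, x) → x = 10
Step 7: HALVE(x) → x = 5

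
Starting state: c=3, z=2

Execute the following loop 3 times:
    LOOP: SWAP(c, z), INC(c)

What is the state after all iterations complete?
c=4, z=4

Iteration trace:
Start: c=3, z=2
After iteration 1: c=3, z=3
After iteration 2: c=4, z=3
After iteration 3: c=4, z=4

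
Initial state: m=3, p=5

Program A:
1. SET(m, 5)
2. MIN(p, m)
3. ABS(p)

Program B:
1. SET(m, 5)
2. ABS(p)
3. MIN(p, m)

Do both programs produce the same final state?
Yes

Program A final state: m=5, p=5
Program B final state: m=5, p=5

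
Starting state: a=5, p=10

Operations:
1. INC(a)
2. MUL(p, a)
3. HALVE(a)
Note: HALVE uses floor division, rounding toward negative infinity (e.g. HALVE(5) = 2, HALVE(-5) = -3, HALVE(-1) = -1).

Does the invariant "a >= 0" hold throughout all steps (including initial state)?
Yes

The invariant holds at every step.

State at each step:
Initial: a=5, p=10
After step 1: a=6, p=10
After step 2: a=6, p=60
After step 3: a=3, p=60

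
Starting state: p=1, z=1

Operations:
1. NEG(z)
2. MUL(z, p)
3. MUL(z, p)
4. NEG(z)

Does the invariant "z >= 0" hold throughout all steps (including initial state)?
No, violated after step 1

The invariant is violated after step 1.

State at each step:
Initial: p=1, z=1
After step 1: p=1, z=-1
After step 2: p=1, z=-1
After step 3: p=1, z=-1
After step 4: p=1, z=1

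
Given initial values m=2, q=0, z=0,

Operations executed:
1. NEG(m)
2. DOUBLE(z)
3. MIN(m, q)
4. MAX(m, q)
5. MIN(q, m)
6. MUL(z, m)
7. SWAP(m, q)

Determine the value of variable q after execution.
q = 0

Tracing execution:
Step 1: NEG(m) → q = 0
Step 2: DOUBLE(z) → q = 0
Step 3: MIN(m, q) → q = 0
Step 4: MAX(m, q) → q = 0
Step 5: MIN(q, m) → q = 0
Step 6: MUL(z, m) → q = 0
Step 7: SWAP(m, q) → q = 0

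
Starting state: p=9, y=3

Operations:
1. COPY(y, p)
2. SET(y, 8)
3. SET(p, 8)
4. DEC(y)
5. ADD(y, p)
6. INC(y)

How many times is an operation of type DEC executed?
1

Counting DEC operations:
Step 4: DEC(y) ← DEC
Total: 1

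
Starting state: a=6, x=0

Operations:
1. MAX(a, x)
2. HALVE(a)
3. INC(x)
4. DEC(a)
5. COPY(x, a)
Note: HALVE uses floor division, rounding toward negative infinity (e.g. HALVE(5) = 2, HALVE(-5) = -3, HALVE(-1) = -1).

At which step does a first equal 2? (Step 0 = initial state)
Step 4

Tracing a:
Initial: a = 6
After step 1: a = 6
After step 2: a = 3
After step 3: a = 3
After step 4: a = 2 ← first occurrence
After step 5: a = 2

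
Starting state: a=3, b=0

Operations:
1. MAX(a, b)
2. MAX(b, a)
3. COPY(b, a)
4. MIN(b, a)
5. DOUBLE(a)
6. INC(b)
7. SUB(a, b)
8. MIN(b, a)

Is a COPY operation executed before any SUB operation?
Yes

First COPY: step 3
First SUB: step 7
Since 3 < 7, COPY comes first.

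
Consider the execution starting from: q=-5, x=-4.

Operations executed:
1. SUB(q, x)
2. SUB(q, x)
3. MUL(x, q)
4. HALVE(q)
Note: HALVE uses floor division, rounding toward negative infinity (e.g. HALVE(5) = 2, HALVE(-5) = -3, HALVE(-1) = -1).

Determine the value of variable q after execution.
q = 1

Tracing execution:
Step 1: SUB(q, x) → q = -1
Step 2: SUB(q, x) → q = 3
Step 3: MUL(x, q) → q = 3
Step 4: HALVE(q) → q = 1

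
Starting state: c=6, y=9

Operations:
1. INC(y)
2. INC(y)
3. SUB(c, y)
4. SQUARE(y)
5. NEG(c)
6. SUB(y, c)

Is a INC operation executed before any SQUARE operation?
Yes

First INC: step 1
First SQUARE: step 4
Since 1 < 4, INC comes first.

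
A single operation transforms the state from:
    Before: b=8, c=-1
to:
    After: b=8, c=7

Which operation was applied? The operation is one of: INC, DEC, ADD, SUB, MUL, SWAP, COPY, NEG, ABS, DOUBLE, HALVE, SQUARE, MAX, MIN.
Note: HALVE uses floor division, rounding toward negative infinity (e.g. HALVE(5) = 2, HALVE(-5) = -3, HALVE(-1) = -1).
ADD(c, b)

Analyzing the change:
Before: b=8, c=-1
After: b=8, c=7
Variable c changed from -1 to 7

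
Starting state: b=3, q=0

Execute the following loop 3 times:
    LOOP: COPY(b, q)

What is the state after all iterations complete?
b=0, q=0

Iteration trace:
Start: b=3, q=0
After iteration 1: b=0, q=0
After iteration 2: b=0, q=0
After iteration 3: b=0, q=0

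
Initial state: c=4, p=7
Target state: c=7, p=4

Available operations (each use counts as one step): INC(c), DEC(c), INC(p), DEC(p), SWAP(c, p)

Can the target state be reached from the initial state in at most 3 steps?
Yes

Path (1 step): SWAP(c, p)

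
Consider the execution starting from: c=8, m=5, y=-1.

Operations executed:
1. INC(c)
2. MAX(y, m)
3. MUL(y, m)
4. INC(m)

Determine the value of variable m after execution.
m = 6

Tracing execution:
Step 1: INC(c) → m = 5
Step 2: MAX(y, m) → m = 5
Step 3: MUL(y, m) → m = 5
Step 4: INC(m) → m = 6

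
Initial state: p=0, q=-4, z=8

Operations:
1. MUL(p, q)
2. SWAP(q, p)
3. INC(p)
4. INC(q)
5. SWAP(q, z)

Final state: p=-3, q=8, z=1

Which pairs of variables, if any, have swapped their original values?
None

Comparing initial and final values:
q: -4 → 8
p: 0 → -3
z: 8 → 1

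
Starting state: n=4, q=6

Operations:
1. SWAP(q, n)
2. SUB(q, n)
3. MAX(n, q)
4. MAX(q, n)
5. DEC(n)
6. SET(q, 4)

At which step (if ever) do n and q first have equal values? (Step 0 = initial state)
Step 4

n and q first become equal after step 4.

Comparing values at each step:
Initial: n=4, q=6
After step 1: n=6, q=4
After step 2: n=6, q=-2
After step 3: n=6, q=-2
After step 4: n=6, q=6 ← equal!
After step 5: n=5, q=6
After step 6: n=5, q=4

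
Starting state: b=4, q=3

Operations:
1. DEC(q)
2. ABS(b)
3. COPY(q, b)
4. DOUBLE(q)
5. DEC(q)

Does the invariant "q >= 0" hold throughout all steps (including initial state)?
Yes

The invariant holds at every step.

State at each step:
Initial: b=4, q=3
After step 1: b=4, q=2
After step 2: b=4, q=2
After step 3: b=4, q=4
After step 4: b=4, q=8
After step 5: b=4, q=7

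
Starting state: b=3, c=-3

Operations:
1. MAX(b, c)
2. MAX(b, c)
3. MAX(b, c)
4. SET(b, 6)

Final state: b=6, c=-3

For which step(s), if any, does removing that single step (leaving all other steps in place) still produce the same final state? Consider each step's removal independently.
Step(s) 1, 2, 3

Testing removal of each single step:
Without step 1: final = b=6, c=-3 (same)
Without step 2: final = b=6, c=-3 (same)
Without step 3: final = b=6, c=-3 (same)
Without step 4: final = b=3, c=-3 (different)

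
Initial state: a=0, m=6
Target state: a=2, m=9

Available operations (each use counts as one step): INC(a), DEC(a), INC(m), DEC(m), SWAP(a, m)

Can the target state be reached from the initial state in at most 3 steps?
No

The target state cannot be reached within 3 steps.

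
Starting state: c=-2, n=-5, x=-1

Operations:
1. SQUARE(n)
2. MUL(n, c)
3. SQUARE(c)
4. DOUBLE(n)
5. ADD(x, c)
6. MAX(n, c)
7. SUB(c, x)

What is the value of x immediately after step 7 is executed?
x = 3

Tracing x through execution:
Initial: x = -1
After step 1 (SQUARE(n)): x = -1
After step 2 (MUL(n, c)): x = -1
After step 3 (SQUARE(c)): x = -1
After step 4 (DOUBLE(n)): x = -1
After step 5 (ADD(x, c)): x = 3
After step 6 (MAX(n, c)): x = 3
After step 7 (SUB(c, x)): x = 3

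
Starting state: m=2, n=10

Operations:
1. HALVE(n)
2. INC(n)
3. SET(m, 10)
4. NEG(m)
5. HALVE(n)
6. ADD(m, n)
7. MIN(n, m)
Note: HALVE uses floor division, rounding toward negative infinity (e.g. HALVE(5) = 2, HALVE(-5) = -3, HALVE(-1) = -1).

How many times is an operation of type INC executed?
1

Counting INC operations:
Step 2: INC(n) ← INC
Total: 1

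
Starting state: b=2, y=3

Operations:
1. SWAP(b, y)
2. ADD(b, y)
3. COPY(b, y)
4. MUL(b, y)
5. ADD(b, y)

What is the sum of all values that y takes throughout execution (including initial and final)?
13

Values of y at each step:
Initial: y = 3
After step 1: y = 2
After step 2: y = 2
After step 3: y = 2
After step 4: y = 2
After step 5: y = 2
Sum = 3 + 2 + 2 + 2 + 2 + 2 = 13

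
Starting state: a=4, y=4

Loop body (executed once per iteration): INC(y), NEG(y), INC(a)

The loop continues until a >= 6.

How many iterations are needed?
2

Tracing iterations:
Initial: a=4, y=4
After iteration 1: a=5, y=-5
After iteration 2: a=6, y=4
a >= 6 now holds, so the loop exits after 2 iterations.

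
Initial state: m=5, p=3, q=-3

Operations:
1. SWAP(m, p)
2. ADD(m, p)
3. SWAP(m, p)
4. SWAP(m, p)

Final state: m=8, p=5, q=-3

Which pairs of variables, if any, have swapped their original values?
None

Comparing initial and final values:
p: 3 → 5
m: 5 → 8
q: -3 → -3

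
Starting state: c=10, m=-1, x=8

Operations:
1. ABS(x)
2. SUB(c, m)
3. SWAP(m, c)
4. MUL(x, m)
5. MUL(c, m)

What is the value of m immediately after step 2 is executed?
m = -1

Tracing m through execution:
Initial: m = -1
After step 1 (ABS(x)): m = -1
After step 2 (SUB(c, m)): m = -1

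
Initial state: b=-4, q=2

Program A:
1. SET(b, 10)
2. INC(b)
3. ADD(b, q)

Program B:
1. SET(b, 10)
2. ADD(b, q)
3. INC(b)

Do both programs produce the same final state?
Yes

Program A final state: b=13, q=2
Program B final state: b=13, q=2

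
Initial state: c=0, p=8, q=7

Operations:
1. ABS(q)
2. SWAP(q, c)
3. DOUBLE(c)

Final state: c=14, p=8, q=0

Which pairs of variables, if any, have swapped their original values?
None

Comparing initial and final values:
p: 8 → 8
q: 7 → 0
c: 0 → 14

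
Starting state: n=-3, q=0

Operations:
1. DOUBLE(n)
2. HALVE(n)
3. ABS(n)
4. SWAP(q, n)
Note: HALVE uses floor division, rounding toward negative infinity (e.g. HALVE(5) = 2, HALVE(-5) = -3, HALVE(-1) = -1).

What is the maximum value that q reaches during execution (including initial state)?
3

Values of q at each step:
Initial: q = 0
After step 1: q = 0
After step 2: q = 0
After step 3: q = 0
After step 4: q = 3 ← maximum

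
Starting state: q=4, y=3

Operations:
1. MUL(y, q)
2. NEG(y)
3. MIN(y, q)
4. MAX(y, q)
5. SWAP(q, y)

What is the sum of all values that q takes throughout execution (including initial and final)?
24

Values of q at each step:
Initial: q = 4
After step 1: q = 4
After step 2: q = 4
After step 3: q = 4
After step 4: q = 4
After step 5: q = 4
Sum = 4 + 4 + 4 + 4 + 4 + 4 = 24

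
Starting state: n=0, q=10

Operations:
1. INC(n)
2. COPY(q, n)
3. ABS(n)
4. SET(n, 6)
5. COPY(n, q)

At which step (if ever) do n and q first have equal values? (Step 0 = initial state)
Step 2

n and q first become equal after step 2.

Comparing values at each step:
Initial: n=0, q=10
After step 1: n=1, q=10
After step 2: n=1, q=1 ← equal!
After step 3: n=1, q=1 ← equal!
After step 4: n=6, q=1
After step 5: n=1, q=1 ← equal!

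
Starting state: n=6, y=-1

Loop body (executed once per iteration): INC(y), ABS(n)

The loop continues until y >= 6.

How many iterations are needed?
7

Tracing iterations:
Initial: n=6, y=-1
After iteration 1: n=6, y=0
After iteration 2: n=6, y=1
After iteration 3: n=6, y=2
After iteration 4: n=6, y=3
After iteration 5: n=6, y=4
After iteration 6: n=6, y=5
After iteration 7: n=6, y=6
y >= 6 now holds, so the loop exits after 7 iterations.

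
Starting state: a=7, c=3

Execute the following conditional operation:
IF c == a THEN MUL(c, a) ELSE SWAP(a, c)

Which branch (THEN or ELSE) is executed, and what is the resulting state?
Branch: ELSE, Final state: a=3, c=7

Evaluating condition: c == a
c = 3, a = 7
Condition is False, so ELSE branch executes
After SWAP(a, c): a=3, c=7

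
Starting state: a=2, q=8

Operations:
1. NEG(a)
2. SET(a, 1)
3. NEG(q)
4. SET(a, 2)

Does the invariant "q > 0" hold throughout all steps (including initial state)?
No, violated after step 3

The invariant is violated after step 3.

State at each step:
Initial: a=2, q=8
After step 1: a=-2, q=8
After step 2: a=1, q=8
After step 3: a=1, q=-8
After step 4: a=2, q=-8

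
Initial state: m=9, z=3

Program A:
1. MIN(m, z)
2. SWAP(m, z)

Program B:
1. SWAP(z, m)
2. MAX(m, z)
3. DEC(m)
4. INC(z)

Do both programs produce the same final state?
No

Program A final state: m=3, z=3
Program B final state: m=8, z=10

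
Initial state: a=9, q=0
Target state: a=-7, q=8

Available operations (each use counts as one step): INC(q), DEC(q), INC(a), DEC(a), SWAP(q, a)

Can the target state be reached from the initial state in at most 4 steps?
No

The target state cannot be reached within 4 steps.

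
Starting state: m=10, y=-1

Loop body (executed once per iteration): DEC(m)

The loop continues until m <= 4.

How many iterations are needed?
6

Tracing iterations:
Initial: m=10, y=-1
After iteration 1: m=9, y=-1
After iteration 2: m=8, y=-1
After iteration 3: m=7, y=-1
After iteration 4: m=6, y=-1
After iteration 5: m=5, y=-1
After iteration 6: m=4, y=-1
m <= 4 now holds, so the loop exits after 6 iterations.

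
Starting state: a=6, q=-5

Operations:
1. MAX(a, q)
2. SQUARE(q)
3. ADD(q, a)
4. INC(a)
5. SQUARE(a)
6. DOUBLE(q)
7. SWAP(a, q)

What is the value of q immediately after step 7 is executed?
q = 49

Tracing q through execution:
Initial: q = -5
After step 1 (MAX(a, q)): q = -5
After step 2 (SQUARE(q)): q = 25
After step 3 (ADD(q, a)): q = 31
After step 4 (INC(a)): q = 31
After step 5 (SQUARE(a)): q = 31
After step 6 (DOUBLE(q)): q = 62
After step 7 (SWAP(a, q)): q = 49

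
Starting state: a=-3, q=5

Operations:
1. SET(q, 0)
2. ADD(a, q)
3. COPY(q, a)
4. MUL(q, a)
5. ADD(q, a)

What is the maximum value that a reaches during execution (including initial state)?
-3

Values of a at each step:
Initial: a = -3 ← maximum
After step 1: a = -3
After step 2: a = -3
After step 3: a = -3
After step 4: a = -3
After step 5: a = -3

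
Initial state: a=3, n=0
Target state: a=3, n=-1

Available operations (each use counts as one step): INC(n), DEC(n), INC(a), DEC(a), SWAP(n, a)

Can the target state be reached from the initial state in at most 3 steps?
Yes

Path (1 step): DEC(n)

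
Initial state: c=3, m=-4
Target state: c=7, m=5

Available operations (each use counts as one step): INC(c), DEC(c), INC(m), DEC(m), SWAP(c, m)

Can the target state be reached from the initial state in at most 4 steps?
No

The target state cannot be reached within 4 steps.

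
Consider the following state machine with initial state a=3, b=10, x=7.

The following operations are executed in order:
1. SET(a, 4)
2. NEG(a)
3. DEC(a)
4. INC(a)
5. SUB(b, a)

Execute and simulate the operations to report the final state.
{a: -4, b: 14, x: 7}

Step-by-step execution:
Initial: a=3, b=10, x=7
After step 1 (SET(a, 4)): a=4, b=10, x=7
After step 2 (NEG(a)): a=-4, b=10, x=7
After step 3 (DEC(a)): a=-5, b=10, x=7
After step 4 (INC(a)): a=-4, b=10, x=7
After step 5 (SUB(b, a)): a=-4, b=14, x=7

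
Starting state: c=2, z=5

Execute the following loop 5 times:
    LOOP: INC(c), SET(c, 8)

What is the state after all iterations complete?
c=8, z=5

Iteration trace:
Start: c=2, z=5
After iteration 1: c=8, z=5
After iteration 2: c=8, z=5
After iteration 3: c=8, z=5
After iteration 4: c=8, z=5
After iteration 5: c=8, z=5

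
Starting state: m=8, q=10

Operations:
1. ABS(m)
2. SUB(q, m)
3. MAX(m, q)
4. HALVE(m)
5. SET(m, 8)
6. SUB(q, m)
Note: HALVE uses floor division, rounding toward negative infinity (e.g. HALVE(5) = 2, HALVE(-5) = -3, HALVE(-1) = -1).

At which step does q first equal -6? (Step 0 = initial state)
Step 6

Tracing q:
Initial: q = 10
After step 1: q = 10
After step 2: q = 2
After step 3: q = 2
After step 4: q = 2
After step 5: q = 2
After step 6: q = -6 ← first occurrence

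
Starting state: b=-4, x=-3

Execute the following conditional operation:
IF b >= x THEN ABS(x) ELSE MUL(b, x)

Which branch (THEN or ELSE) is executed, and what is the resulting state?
Branch: ELSE, Final state: b=12, x=-3

Evaluating condition: b >= x
b = -4, x = -3
Condition is False, so ELSE branch executes
After MUL(b, x): b=12, x=-3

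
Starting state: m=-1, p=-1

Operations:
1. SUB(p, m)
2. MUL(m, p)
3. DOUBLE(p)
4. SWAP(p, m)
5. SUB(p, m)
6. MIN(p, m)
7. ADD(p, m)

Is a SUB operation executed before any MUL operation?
Yes

First SUB: step 1
First MUL: step 2
Since 1 < 2, SUB comes first.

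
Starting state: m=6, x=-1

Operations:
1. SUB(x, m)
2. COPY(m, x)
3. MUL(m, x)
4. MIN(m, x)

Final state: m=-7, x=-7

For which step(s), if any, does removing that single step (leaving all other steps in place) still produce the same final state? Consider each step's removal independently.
Step(s) 3

Testing removal of each single step:
Without step 1: final = m=-1, x=-1 (different)
Without step 2: final = m=-42, x=-7 (different)
Without step 3: final = m=-7, x=-7 (same)
Without step 4: final = m=49, x=-7 (different)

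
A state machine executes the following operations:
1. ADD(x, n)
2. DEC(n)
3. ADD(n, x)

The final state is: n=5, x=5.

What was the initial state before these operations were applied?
n=1, x=4

Working backwards:
Final state: n=5, x=5
Before step 3 (ADD(n, x)): n=0, x=5
Before step 2 (DEC(n)): n=1, x=5
Before step 1 (ADD(x, n)): n=1, x=4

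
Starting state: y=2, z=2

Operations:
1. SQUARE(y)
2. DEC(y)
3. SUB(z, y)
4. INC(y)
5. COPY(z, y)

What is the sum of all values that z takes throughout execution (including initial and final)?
8

Values of z at each step:
Initial: z = 2
After step 1: z = 2
After step 2: z = 2
After step 3: z = -1
After step 4: z = -1
After step 5: z = 4
Sum = 2 + 2 + 2 + -1 + -1 + 4 = 8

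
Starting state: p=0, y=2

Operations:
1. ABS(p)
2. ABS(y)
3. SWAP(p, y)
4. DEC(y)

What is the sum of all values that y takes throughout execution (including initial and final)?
5

Values of y at each step:
Initial: y = 2
After step 1: y = 2
After step 2: y = 2
After step 3: y = 0
After step 4: y = -1
Sum = 2 + 2 + 2 + 0 + -1 = 5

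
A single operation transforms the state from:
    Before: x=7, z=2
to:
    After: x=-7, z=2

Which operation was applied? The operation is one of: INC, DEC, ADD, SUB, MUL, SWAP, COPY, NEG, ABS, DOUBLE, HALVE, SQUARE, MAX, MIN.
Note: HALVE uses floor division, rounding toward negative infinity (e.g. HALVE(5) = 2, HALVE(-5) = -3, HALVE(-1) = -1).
NEG(x)

Analyzing the change:
Before: x=7, z=2
After: x=-7, z=2
Variable x changed from 7 to -7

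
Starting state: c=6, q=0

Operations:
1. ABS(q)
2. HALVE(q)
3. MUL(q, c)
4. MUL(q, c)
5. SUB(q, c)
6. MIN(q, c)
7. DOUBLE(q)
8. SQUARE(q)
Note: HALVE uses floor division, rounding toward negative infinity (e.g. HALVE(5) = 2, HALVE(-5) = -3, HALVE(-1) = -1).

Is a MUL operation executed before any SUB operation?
Yes

First MUL: step 3
First SUB: step 5
Since 3 < 5, MUL comes first.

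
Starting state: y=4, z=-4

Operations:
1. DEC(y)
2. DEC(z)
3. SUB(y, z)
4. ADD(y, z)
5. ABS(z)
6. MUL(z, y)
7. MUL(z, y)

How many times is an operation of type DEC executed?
2

Counting DEC operations:
Step 1: DEC(y) ← DEC
Step 2: DEC(z) ← DEC
Total: 2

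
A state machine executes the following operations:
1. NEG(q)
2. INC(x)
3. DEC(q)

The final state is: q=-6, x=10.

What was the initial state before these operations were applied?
q=5, x=9

Working backwards:
Final state: q=-6, x=10
Before step 3 (DEC(q)): q=-5, x=10
Before step 2 (INC(x)): q=-5, x=9
Before step 1 (NEG(q)): q=5, x=9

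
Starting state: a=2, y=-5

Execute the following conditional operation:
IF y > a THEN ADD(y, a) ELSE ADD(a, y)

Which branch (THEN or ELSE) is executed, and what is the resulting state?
Branch: ELSE, Final state: a=-3, y=-5

Evaluating condition: y > a
y = -5, a = 2
Condition is False, so ELSE branch executes
After ADD(a, y): a=-3, y=-5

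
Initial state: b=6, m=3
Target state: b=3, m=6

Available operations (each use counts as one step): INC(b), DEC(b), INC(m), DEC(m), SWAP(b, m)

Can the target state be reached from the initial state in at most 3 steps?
Yes

Path (1 step): SWAP(b, m)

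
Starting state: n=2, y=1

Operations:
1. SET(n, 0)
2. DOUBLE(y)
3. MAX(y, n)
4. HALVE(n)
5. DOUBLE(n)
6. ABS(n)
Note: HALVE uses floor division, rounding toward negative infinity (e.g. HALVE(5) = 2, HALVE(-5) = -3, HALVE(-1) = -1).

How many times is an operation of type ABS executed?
1

Counting ABS operations:
Step 6: ABS(n) ← ABS
Total: 1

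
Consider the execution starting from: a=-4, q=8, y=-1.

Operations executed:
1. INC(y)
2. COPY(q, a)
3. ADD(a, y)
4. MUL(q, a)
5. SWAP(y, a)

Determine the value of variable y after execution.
y = -4

Tracing execution:
Step 1: INC(y) → y = 0
Step 2: COPY(q, a) → y = 0
Step 3: ADD(a, y) → y = 0
Step 4: MUL(q, a) → y = 0
Step 5: SWAP(y, a) → y = -4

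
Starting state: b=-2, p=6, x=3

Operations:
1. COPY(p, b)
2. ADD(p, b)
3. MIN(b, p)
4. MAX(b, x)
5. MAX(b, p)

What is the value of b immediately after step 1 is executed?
b = -2

Tracing b through execution:
Initial: b = -2
After step 1 (COPY(p, b)): b = -2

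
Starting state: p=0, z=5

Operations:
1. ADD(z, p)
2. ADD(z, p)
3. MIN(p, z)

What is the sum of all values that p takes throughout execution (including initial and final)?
0

Values of p at each step:
Initial: p = 0
After step 1: p = 0
After step 2: p = 0
After step 3: p = 0
Sum = 0 + 0 + 0 + 0 = 0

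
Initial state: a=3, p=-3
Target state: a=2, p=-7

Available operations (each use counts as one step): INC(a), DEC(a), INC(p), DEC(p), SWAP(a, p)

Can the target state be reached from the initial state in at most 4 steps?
No

The target state cannot be reached within 4 steps.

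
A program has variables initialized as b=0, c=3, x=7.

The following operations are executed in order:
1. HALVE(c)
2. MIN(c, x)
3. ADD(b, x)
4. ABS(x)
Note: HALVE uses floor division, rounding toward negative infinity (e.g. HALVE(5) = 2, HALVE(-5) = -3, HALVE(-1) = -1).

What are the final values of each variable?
{b: 7, c: 1, x: 7}

Step-by-step execution:
Initial: b=0, c=3, x=7
After step 1 (HALVE(c)): b=0, c=1, x=7
After step 2 (MIN(c, x)): b=0, c=1, x=7
After step 3 (ADD(b, x)): b=7, c=1, x=7
After step 4 (ABS(x)): b=7, c=1, x=7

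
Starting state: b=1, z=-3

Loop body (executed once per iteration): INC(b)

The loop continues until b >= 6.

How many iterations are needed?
5

Tracing iterations:
Initial: b=1, z=-3
After iteration 1: b=2, z=-3
After iteration 2: b=3, z=-3
After iteration 3: b=4, z=-3
After iteration 4: b=5, z=-3
After iteration 5: b=6, z=-3
b >= 6 now holds, so the loop exits after 5 iterations.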